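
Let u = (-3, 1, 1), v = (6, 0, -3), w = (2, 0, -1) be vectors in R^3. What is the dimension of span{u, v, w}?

dim = 2

Form the matrix with u, v, w as columns and reduce.
Reduction leaves 2 leading entries, giving rank 2.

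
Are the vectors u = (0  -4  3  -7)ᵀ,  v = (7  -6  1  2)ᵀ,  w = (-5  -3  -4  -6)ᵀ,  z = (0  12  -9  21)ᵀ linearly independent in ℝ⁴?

One vector is a scalar multiple of another, so the set is dependent.

linearly dependent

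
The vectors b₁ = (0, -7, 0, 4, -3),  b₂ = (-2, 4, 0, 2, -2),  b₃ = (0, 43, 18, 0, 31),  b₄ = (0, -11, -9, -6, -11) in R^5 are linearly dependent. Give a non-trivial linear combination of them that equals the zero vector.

Write the vectors as columns of a matrix and find a nonzero vector in its null space.
A generator of the null space is (3, 0, 1, 2).

3b₁ + b₃ + 2b₄ = 0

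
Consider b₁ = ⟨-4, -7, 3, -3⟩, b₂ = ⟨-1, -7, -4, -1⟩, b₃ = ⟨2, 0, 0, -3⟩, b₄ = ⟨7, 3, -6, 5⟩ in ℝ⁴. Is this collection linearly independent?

Place the vectors as rows of a 4×4 matrix and reduce to echelon form.
The reduction yields 4 nonzero rows, so the rank is 4.
Since rank = 4 (the number of vectors), the set is linearly independent.

linearly independent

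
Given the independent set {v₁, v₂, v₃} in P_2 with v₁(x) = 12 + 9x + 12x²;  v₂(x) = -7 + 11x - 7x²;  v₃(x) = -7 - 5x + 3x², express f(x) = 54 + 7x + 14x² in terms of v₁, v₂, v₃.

Work in coordinates with respect to the standard basis {1, x, x²}.
Write f = α₁v₁ + … + α₃v₃ and equate components.
Row-reducing the augmented matrix gives the unique coefficients (α₁, α₂, α₃) = (1, -2, -4).

f = v₁ - 2v₂ - 4v₃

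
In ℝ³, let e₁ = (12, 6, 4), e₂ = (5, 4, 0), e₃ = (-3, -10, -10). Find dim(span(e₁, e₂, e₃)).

3

Put the 3×3 matrix [e₁|e₂|e₃] into echelon form.
Exactly 3 pivots survive; hence the rank is 3.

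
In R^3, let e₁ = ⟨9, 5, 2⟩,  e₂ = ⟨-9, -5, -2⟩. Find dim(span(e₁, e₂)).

Row-reduce the 2×3 matrix with these as rows.
There is 1 pivot column, so rank = 1.

1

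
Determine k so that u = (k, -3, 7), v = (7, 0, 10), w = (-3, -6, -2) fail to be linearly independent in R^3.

Place the vectors as rows of a 3×3 matrix; dependence ⇔ determinant zero.
Expanding, det = 60*k - 246.
Setting this to zero gives k = 41/10.

k = 41/10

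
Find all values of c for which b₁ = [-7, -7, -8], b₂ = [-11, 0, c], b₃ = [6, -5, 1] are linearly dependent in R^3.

c = -47/7

Place the vectors as rows of a 3×3 matrix; dependence ⇔ determinant zero.
The determinant works out to -77*c - 517.
Solving -77*c - 517 = 0 yields c = -47/7.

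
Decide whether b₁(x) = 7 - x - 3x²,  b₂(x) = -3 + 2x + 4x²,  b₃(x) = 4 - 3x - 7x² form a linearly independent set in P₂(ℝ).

linearly independent

Write each element as a coordinate vector in ℝ³ using {1, x, x²}.
Form the 3×3 matrix with these as columns; its determinant is -12.
A nonzero determinant means the columns are linearly independent.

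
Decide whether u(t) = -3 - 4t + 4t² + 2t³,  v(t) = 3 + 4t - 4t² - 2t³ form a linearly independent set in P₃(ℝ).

linearly dependent

Take coordinates with respect to the standard basis {1, t, …, t³}.
Row-reduce the matrix whose columns are u, v.
The reduction yields 1 nonzero row, so the rank is 1.
Since rank 1 < 2, the set is linearly dependent.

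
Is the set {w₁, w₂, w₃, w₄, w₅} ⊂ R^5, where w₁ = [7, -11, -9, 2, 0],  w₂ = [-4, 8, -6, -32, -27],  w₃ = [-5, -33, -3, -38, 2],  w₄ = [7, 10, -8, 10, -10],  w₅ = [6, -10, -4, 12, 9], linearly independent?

linearly dependent

Row-reduce the matrix whose columns are w₁, w₂, w₃, w₄, w₅.
The reduction yields 3 nonzero rows, so the rank is 3.
Since rank 3 < 5, the set is linearly dependent.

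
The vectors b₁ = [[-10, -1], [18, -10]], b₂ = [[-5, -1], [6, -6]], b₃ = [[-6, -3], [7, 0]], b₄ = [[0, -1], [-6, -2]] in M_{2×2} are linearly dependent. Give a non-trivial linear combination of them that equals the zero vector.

b₁ - 2b₂ + b₄ = 0

Take coordinates with respect to {E₁₁, E₁₂, E₂₁, E₂₂}.
Set up α₁b₁ + … + α₄b₄ = 0 and solve the homogeneous system.
The free variable yields coefficients (1, -2, 0, 1) (any nonzero multiple also works).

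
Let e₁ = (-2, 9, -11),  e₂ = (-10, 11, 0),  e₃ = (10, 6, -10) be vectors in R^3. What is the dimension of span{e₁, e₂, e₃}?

Put the 3×3 matrix [e₁|e₂|e₃] into echelon form.
There are 3 pivot columns, so rank = 3.

3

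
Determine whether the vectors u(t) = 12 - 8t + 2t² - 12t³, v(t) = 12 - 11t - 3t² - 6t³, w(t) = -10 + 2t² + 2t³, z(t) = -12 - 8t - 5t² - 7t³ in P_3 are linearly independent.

Write each element as a coordinate vector in ℝ⁴ using {1, t, …, t³}.
Place the vectors as rows of a 4×4 matrix and reduce to echelon form.
The reduction yields 4 nonzero rows, so the rank is 4.
Since rank = 4 (the number of vectors), the set is linearly independent.

linearly independent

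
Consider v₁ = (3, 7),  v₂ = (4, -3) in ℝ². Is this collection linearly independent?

Form the 2×2 matrix with these as columns; its determinant is -37.
A nonzero determinant means the columns are linearly independent.

linearly independent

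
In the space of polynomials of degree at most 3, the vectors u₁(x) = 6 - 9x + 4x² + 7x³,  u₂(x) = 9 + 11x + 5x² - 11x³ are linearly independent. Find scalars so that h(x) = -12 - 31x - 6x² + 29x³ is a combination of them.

Work in coordinates with respect to the standard basis {1, x, …, x³}.
Set up the augmented matrix [u₁ | u₂ | h] and row-reduce.
The system has the unique solution (a₁, a₂) = (1, -2).

h = u₁ - 2u₂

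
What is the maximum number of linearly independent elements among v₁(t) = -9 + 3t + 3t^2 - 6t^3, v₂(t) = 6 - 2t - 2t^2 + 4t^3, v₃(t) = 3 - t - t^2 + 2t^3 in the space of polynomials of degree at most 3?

Represent each element by its coordinate vector in ℝ⁴.
Put the 4×3 matrix [v₁|v₂|v₃] into echelon form.
Exactly 1 pivot survives; hence the rank is 1.

1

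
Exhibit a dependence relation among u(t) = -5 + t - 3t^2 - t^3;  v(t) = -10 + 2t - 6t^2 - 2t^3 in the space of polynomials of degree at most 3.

2u - v = 0

Write each element as a vector in ℝ⁴ using {1, t, …, t^3}.
Solve the homogeneous system with u, v as columns by row-reducing the coefficient matrix.
One solution (up to scaling) is (2, -1).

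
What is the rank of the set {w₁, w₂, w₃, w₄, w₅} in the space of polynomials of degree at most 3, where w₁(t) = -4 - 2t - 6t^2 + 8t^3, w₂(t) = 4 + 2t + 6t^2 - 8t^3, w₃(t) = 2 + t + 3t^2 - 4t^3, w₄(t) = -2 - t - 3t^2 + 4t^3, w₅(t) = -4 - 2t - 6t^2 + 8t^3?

rank 1

Represent each element by its coordinate vector in ℝ⁴.
Form the matrix with w₁, w₂, w₃, w₄, w₅ as columns and reduce.
There is 1 pivot column, so rank = 1.
(With 5 elements in a 4-dimensional space the rank is at most 4.)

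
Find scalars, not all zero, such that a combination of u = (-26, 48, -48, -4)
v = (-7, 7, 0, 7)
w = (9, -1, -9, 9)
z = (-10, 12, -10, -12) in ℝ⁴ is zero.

u - 2v - 2w - 3z = 0

Set up α₁u + … + α₄z = 0 and solve the homogeneous system.
One solution (up to scaling) is (1, -2, -2, -3).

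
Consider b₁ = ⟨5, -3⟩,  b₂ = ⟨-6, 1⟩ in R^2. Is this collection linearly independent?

linearly independent

The matrix [b₁|b₂] has determinant -13.
A nonzero determinant means the columns are linearly independent.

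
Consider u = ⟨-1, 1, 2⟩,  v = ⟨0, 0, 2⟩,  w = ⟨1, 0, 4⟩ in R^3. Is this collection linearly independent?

Place the vectors as rows of a 3×3 matrix and reduce to echelon form.
The reduction yields 3 nonzero rows, so the rank is 3.
Since rank = 3 (the number of vectors), the set is linearly independent.

linearly independent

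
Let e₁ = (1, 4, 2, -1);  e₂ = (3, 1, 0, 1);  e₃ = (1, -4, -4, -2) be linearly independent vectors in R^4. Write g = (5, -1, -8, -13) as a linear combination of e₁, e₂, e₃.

Since e₁, e₂, e₃ are independent, the coefficients expressing g are uniquely determined by a linear system.
Row-reducing the augmented matrix gives the unique coefficients (c₁, c₂, c₃) = (4, -1, 4).

g = 4e₁ - e₂ + 4e₃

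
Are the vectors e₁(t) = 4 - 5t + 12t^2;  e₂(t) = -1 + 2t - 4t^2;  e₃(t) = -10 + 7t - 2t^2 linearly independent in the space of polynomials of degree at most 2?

linearly independent

Write each element as a coordinate vector in ℝ³ using {1, t, t^2}.
Place the vectors as rows of a 3×3 matrix and reduce to echelon form.
The reduction yields 3 nonzero rows, so the rank is 3.
Since rank = 3 (the number of vectors), the set is linearly independent.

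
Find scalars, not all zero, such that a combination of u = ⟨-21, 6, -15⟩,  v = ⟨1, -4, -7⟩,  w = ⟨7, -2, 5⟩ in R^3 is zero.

u + 3w = 0

Solve the homogeneous system with u, v, w as columns by row-reducing the coefficient matrix.
A generator of the null space is (1, 0, 3).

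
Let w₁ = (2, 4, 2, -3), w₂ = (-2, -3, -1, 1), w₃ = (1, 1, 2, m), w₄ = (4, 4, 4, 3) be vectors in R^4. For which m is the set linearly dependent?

The vectors are dependent exactly when the determinant of the matrix with rows w₁, w₂, w₃, w₄ vanishes.
The determinant works out to 8 - 8*m.
Solving 8 - 8*m = 0 yields m = 1.

m = 1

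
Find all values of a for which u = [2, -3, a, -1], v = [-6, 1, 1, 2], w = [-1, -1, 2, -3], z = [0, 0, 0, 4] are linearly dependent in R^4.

a = 27/7

The set is linearly dependent precisely when det[u; v; w; z] = 0.
The determinant works out to 28*a - 108.
This vanishes exactly when a = 27/7.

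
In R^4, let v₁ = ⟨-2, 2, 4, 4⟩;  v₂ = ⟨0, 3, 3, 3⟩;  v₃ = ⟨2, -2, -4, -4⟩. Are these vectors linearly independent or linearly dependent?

Row-reduce the matrix whose columns are v₁, v₂, v₃.
The reduction yields 2 nonzero rows, so the rank is 2.
Since rank 2 < 3, the set is linearly dependent.
Indeed v₁ + v₃ = 0.

linearly dependent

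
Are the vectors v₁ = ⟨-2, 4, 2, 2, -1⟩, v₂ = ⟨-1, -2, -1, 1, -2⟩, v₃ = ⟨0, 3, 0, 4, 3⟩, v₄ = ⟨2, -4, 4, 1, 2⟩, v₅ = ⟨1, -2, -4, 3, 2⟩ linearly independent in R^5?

The matrix [v₁|v₂|v₃|v₄|v₅] has determinant 105.
A nonzero determinant means the columns are linearly independent.

linearly independent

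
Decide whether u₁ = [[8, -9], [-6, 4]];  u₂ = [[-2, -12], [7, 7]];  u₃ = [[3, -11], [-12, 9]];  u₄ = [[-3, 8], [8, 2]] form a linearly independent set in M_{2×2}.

Write each element as a coordinate vector in ℝ⁴ using {E₁₁, E₁₂, E₂₁, E₂₂}.
The matrix [u₁|u₂|u₃|u₄] has determinant 11587.
A nonzero determinant means the columns are linearly independent.

linearly independent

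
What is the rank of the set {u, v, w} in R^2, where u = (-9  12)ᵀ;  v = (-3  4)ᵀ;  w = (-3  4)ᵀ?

1

Row-reduce the 3×2 matrix with these as rows.
The echelon form has 1 nonzero row, so the rank is 1.
(With 3 elements in a 2-dimensional space the rank is at most 2.)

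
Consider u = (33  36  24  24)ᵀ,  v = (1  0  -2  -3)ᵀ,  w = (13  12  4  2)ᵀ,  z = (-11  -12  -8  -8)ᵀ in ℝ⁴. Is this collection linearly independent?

linearly dependent

Row-reduce the matrix whose columns are u, v, w, z.
The reduction yields 2 nonzero rows, so the rank is 2.
Since rank 2 < 4, the set is linearly dependent.
Indeed u + 6v - 3w = 0.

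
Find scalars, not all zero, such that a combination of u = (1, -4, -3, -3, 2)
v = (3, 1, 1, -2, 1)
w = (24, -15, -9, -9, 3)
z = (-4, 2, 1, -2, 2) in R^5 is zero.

3u + 3v - w - 3z = 0

Solve the homogeneous system with u, v, w, z as columns by row-reducing the coefficient matrix.
One solution (up to scaling) is (3, 3, -1, -3).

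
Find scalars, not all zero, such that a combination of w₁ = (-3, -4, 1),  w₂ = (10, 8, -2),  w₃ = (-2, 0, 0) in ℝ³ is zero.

2w₁ + w₂ + 2w₃ = 0

Set up α₁w₁ + … + α₃w₃ = 0 and solve the homogeneous system.
One solution (up to scaling) is (2, 1, 2).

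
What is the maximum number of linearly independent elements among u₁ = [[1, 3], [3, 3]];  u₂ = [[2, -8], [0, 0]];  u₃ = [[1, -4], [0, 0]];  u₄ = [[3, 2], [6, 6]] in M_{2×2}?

Use coordinates relative to {E₁₁, E₁₂, E₂₁, E₂₂}.
Apply Gaussian elimination to the matrix whose rows are u₁, u₂, u₃, u₄.
The echelon form has 2 nonzero rows, so the rank is 2.

2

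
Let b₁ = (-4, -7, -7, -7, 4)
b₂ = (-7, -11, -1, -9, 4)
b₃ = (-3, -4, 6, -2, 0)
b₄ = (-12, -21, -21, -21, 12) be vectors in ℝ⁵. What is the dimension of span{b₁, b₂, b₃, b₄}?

2

Row-reduce the 4×5 matrix with these as rows.
The echelon form has 2 nonzero rows, so the rank is 2.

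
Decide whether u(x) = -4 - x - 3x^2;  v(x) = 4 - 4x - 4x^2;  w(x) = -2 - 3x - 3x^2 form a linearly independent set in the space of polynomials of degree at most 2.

Write each element as a coordinate vector in ℝ³ using {1, x, x^2}.
The matrix [u|v|w] has determinant 40.
A nonzero determinant means the columns are linearly independent.

linearly independent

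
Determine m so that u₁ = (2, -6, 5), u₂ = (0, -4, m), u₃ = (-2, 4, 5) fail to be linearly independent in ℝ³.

The vectors are dependent exactly when the determinant of the matrix with rows u₁, u₂, u₃ vanishes.
The determinant works out to 4*m - 80.
This vanishes exactly when m = 20.

m = 20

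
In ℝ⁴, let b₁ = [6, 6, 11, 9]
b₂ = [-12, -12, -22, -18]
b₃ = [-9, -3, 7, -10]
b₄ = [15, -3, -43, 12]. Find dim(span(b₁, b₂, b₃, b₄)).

Put the 4×4 matrix [b₁|b₂|b₃|b₄] into echelon form.
Exactly 2 pivots survive; hence the rank is 2.

2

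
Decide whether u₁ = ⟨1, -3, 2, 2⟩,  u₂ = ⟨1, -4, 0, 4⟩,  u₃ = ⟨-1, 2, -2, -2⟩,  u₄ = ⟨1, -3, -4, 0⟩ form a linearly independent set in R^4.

linearly independent

Form the 4×4 matrix with these as columns; its determinant is 16.
A nonzero determinant means the columns are linearly independent.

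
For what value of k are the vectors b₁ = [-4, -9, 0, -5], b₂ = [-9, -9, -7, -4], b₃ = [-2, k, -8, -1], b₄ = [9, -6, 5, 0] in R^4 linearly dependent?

k = -12

Place the vectors as rows of a 4×4 matrix; dependence ⇔ determinant zero.
The determinant works out to 170*k + 2040.
Solving 170*k + 2040 = 0 yields k = -12.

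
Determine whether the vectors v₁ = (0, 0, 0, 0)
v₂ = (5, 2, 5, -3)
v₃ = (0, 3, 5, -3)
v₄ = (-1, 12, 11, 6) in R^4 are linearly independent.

linearly dependent

One of the vectors is the zero vector, so the set is linearly dependent.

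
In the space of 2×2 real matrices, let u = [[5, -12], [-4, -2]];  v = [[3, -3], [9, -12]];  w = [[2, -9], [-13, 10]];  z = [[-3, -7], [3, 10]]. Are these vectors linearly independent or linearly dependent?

Write each element as a coordinate vector in ℝ⁴ using {E₁₁, E₁₂, E₂₁, E₂₂}.
Place the vectors as rows of a 4×4 matrix and reduce to echelon form.
The reduction yields 3 nonzero rows, so the rank is 3.
Since rank 3 < 4, the set is linearly dependent.
Indeed u - v - w = 0.

linearly dependent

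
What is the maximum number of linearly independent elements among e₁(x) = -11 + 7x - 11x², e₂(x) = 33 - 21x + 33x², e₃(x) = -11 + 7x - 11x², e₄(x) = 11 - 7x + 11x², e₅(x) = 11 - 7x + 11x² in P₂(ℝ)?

Represent each element by its coordinate vector in ℝ³.
Apply Gaussian elimination to the matrix whose rows are e₁, e₂, e₃, e₄, e₅.
The echelon form has 1 nonzero row, so the rank is 1.
(With 5 elements in a 3-dimensional space the rank is at most 3.)

1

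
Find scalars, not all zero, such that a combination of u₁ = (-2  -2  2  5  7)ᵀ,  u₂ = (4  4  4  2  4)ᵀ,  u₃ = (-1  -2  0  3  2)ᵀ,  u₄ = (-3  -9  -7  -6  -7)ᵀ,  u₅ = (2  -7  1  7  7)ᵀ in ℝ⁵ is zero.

2u₂ + 3u₃ + u₄ - u₅ = 0

Write the vectors as columns of a matrix and find a nonzero vector in its null space.
The free variable yields coefficients (0, 2, 3, 1, -1) (any nonzero multiple also works).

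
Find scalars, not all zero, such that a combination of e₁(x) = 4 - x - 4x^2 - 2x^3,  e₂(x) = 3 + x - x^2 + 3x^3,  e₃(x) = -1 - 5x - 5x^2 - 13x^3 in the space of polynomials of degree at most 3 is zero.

Take coordinates with respect to {1, x, …, x^3}.
Write the vectors as columns of a matrix and find a nonzero vector in its null space.
A generator of the null space is (2, -3, -1).

2e₁ - 3e₂ - e₃ = 0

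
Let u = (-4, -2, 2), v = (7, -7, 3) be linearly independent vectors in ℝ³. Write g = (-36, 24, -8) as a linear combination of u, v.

g = 2u - 4v

Since u, v are independent, the coefficients expressing g are uniquely determined by a linear system.
Back-substitution yields (α₁, α₂) = (2, -4).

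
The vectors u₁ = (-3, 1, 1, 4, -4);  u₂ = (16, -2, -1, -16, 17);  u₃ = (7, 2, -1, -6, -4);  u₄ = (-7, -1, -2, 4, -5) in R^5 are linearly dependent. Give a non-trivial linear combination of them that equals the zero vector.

3u₁ + u₂ + u₄ = 0

Write the vectors as columns of a matrix and find a nonzero vector in its null space.
The free variable yields coefficients (3, 1, 0, 1) (any nonzero multiple also works).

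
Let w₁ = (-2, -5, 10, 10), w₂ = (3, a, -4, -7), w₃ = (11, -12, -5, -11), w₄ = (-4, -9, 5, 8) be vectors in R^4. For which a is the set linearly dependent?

a = 14

Dependence holds iff the 4×4 matrix [w₁ w₂ w₃ w₄] is singular.
Cofactor expansion gives det = 1680 - 120*a.
This vanishes exactly when a = 14.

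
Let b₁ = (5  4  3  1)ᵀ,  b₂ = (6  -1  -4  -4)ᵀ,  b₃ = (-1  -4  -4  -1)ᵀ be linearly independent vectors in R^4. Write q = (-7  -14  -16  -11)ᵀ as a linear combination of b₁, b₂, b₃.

Write q = α₁b₁ + … + α₃b₃ and equate components.
Row-reducing the augmented matrix gives the unique coefficients (α₁, α₂, α₃) = (-4, 2, -1).

q = -4b₁ + 2b₂ - b₃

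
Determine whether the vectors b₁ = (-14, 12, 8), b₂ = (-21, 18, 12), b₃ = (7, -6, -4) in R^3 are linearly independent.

One vector is a scalar multiple of another, so the set is dependent.

linearly dependent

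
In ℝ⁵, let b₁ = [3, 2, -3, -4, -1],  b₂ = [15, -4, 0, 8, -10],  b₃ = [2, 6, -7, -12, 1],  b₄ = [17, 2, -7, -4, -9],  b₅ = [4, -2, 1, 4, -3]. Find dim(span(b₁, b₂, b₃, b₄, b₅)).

Row-reduce the 5×5 matrix with these as rows.
The echelon form has 2 nonzero rows, so the rank is 2.

2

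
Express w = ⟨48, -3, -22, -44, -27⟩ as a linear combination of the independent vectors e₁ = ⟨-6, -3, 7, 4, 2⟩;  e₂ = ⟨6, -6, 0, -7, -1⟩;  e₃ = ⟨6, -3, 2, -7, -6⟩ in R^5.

w = -4e₁ + e₂ + 3e₃

Set up the augmented matrix [e₁ | e₂ | e₃ | w] and row-reduce.
Back-substitution yields (α₁, α₂, α₃) = (-4, 1, 3).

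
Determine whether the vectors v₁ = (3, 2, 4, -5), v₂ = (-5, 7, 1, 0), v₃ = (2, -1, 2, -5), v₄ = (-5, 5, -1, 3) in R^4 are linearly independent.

Place the vectors as rows of a 4×4 matrix and reduce to echelon form.
The reduction yields 4 nonzero rows, so the rank is 4.
Since rank = 4 (the number of vectors), the set is linearly independent.

linearly independent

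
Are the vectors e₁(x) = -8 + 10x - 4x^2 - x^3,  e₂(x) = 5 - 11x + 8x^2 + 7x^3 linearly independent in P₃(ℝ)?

Take coordinates with respect to the standard basis {1, x, …, x^3}.
Row-reduce the matrix whose columns are e₁, e₂.
The reduction yields 2 nonzero rows, so the rank is 2.
Since rank = 2 (the number of vectors), the set is linearly independent.

linearly independent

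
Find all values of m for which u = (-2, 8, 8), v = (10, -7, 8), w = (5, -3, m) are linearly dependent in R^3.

Dependence holds iff the 3×3 matrix [u v w] is singular.
The determinant works out to 312 - 66*m.
Setting this to zero gives m = 52/11.

m = 52/11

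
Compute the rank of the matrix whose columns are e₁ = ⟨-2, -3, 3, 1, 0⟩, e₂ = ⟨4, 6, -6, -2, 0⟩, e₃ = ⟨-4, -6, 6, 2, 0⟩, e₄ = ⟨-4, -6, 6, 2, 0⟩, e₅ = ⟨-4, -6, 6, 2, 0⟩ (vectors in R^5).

Put the 5×5 matrix [e₁|e₂|e₃|e₄|e₅] into echelon form.
There is 1 pivot column, so rank = 1.

rank 1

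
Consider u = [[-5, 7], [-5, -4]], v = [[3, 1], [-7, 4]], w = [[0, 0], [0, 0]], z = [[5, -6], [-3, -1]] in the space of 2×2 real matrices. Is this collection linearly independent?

linearly dependent

Take coordinates with respect to the standard basis {E₁₁, E₁₂, E₂₁, E₂₂}.
One of the vectors is the zero vector, so the set is linearly dependent.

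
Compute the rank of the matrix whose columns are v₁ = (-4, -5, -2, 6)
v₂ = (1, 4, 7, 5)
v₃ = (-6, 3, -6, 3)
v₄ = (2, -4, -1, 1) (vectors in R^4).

4

Row-reduce the 4×4 matrix with these as rows.
Exactly 4 pivots survive; hence the rank is 4.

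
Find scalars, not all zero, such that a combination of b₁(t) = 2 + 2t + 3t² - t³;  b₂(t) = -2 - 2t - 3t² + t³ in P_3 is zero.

b₁ + b₂ = 0

Take coordinates with respect to {1, t, …, t³}.
Write the vectors as columns of a matrix and find a nonzero vector in its null space.
A generator of the null space is (1, 1).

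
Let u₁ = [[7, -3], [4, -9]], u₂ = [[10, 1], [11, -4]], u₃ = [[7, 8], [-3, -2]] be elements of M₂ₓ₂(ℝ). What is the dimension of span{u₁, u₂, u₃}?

Pass to coordinate vectors with respect to the basis {E₁₁, E₁₂, E₂₁, E₂₂}.
Form the matrix with u₁, u₂, u₃ as columns and reduce.
The echelon form has 3 nonzero rows, so the rank is 3.

dim = 3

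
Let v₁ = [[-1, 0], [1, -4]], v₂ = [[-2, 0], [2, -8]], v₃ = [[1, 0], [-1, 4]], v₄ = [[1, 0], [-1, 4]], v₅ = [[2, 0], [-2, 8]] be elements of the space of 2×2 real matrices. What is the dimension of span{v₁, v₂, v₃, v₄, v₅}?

Represent each element by its coordinate vector in ℝ⁴.
Row-reduce the 5×4 matrix with these as rows.
Exactly 1 pivot survives; hence the rank is 1.
(With 5 elements in a 4-dimensional space the rank is at most 4.)

1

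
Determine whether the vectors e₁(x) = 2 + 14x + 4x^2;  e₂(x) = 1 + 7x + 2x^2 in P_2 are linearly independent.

Write each element as a coordinate vector in ℝ³ using {1, x, x^2}.
Row-reduce the matrix whose columns are e₁, e₂.
The reduction yields 1 nonzero row, so the rank is 1.
Since rank 1 < 2, the set is linearly dependent.
Indeed e₁ - 2e₂ = 0.

linearly dependent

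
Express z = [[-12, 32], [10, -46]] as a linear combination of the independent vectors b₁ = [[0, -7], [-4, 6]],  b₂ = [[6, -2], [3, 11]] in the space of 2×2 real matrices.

z = -4b₁ - 2b₂

Take coordinate vectors relative to {E₁₁, E₁₂, E₂₁, E₂₂}.
Write z = a₁b₁ + a₂b₂ and equate components.
Back-substitution yields (a₁, a₂) = (-4, -2).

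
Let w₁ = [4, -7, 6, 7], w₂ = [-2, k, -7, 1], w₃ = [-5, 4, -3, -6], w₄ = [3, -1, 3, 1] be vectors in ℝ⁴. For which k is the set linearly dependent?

The vectors are dependent exactly when the determinant of the matrix with rows w₁, w₂, w₃, w₄ vanishes.
Cofactor expansion gives det = 130 - 60*k.
Setting this to zero gives k = 13/6.

k = 13/6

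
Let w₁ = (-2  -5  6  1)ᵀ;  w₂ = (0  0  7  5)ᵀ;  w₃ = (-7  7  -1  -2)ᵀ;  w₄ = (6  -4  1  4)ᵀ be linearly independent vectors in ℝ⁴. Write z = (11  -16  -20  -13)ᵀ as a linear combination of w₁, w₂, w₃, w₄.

Write z = a₁w₁ + … + a₄w₄ and equate components.
Row-reducing the augmented matrix gives the unique coefficients (a₁, …, a₄) = (1, -4, -1, 1).

z = w₁ - 4w₂ - w₃ + w₄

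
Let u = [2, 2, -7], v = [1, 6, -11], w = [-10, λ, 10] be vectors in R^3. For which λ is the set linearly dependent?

The vectors are dependent exactly when the determinant of the matrix with rows u, v, w vanishes.
The determinant works out to 15*λ - 100.
Setting this to zero gives λ = 20/3.

λ = 20/3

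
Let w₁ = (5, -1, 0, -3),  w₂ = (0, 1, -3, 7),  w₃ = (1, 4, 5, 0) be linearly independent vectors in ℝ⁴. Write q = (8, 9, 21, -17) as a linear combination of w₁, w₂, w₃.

Write q = c₁w₁ + … + c₃w₃ and equate components.
Row-reducing the augmented matrix gives the unique coefficients (c₁, c₂, c₃) = (1, -2, 3).

q = w₁ - 2w₂ + 3w₃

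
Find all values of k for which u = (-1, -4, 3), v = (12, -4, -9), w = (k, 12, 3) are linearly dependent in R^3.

The vectors are dependent exactly when the determinant of the matrix with rows u, v, w vanishes.
The determinant works out to 48*k + 480.
Setting this to zero gives k = -10.

k = -10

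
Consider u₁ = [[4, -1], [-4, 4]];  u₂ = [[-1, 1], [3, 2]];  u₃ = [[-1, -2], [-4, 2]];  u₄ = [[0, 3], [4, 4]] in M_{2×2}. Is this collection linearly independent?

Write each element as a coordinate vector in ℝ⁴ using {E₁₁, E₁₂, E₂₁, E₂₂}.
The matrix [u₁|u₂|u₃|u₄] has determinant 120.
A nonzero determinant means the columns are linearly independent.

linearly independent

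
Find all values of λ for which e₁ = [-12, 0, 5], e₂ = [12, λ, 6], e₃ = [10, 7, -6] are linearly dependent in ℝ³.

λ = -42

Dependence holds iff the 3×3 matrix [e₁ e₂ e₃] is singular.
The determinant works out to 22*λ + 924.
Solving 22*λ + 924 = 0 yields λ = -42.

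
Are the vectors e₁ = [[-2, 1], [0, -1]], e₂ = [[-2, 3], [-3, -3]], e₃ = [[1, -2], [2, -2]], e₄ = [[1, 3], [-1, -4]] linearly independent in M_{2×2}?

linearly independent

Write each element as a coordinate vector in ℝ⁴ using {E₁₁, E₁₂, E₂₁, E₂₂}.
Form the 4×4 matrix with these as columns; its determinant is -69.
A nonzero determinant means the columns are linearly independent.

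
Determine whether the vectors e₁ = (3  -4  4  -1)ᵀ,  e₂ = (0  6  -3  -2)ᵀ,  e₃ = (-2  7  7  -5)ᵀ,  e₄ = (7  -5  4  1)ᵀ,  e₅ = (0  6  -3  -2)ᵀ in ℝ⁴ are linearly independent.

There are 5 vectors in a 4-dimensional space, so they cannot be linearly independent.

linearly dependent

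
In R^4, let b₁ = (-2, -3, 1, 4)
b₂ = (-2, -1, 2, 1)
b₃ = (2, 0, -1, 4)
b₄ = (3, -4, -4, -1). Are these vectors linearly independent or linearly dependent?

linearly independent

The matrix [b₁|b₂|b₃|b₄] has determinant 71.
A nonzero determinant means the columns are linearly independent.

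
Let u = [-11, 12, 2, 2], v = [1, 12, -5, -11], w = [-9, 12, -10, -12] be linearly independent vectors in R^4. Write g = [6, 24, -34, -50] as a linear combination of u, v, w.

g = -2u + 2v + 2w

Since u, v, w are independent, the coefficients expressing g are uniquely determined by a linear system.
Row-reducing the augmented matrix gives the unique coefficients (α₁, α₂, α₃) = (-2, 2, 2).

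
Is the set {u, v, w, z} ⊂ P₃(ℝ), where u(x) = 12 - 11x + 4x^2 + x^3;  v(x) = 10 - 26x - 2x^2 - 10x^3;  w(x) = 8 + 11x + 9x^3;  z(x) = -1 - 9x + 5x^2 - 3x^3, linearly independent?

Take coordinates with respect to the standard basis {1, x, …, x^3}.
Form the 4×4 matrix with these as columns; its determinant is 0.
A zero determinant means the columns are linearly dependent.

linearly dependent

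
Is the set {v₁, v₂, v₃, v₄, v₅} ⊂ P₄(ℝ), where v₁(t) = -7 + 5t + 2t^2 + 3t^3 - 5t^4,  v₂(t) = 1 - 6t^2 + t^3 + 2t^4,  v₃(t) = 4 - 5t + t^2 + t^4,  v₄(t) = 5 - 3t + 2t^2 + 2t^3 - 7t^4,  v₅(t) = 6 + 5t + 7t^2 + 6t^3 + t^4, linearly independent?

Write each element as a coordinate vector in ℝ⁵ using {1, t, …, t^4}.
Form the 5×5 matrix with these as columns; its determinant is 14174.
A nonzero determinant means the columns are linearly independent.

linearly independent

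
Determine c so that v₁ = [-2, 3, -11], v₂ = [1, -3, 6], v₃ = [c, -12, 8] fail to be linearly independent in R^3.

Dependence holds iff the 3×3 matrix [v₁ v₂ v₃] is singular.
The determinant works out to 12 - 15*c.
Solving 12 - 15*c = 0 yields c = 4/5.

c = 4/5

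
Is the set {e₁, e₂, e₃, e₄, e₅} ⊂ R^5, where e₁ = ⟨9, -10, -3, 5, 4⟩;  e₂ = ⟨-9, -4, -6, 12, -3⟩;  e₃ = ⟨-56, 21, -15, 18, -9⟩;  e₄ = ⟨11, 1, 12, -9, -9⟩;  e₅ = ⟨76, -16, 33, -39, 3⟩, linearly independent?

Place the vectors as rows of a 5×5 matrix and reduce to echelon form.
The reduction yields 3 nonzero rows, so the rank is 3.
Since rank 3 < 5, the set is linearly dependent.
Indeed 3e₁ - 2e₂ + e₃ + e₄ = 0.

linearly dependent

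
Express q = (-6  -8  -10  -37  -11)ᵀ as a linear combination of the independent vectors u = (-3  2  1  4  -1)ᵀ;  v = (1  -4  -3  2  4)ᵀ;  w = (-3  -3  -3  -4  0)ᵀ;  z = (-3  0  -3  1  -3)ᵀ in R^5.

q = -4u - 3v + 4w + z

Since u, v, w, z are independent, the coefficients expressing q are uniquely determined by a linear system.
Row-reducing the augmented matrix gives the unique coefficients (c₁, …, c₄) = (-4, -3, 4, 1).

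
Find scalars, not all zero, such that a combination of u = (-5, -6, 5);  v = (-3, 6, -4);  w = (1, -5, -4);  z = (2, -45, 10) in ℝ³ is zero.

2u - 3v + 3w - z = 0

Row-reduce the matrix with u, v, w, z as columns; the null space gives the coefficients.
The free variable yields coefficients (2, -3, 3, -1) (any nonzero multiple also works).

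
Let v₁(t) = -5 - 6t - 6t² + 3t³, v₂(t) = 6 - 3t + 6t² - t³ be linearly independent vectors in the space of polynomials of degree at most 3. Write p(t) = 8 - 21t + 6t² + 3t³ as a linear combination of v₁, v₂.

p = 2v₁ + 3v₂

Identify each element with its coordinate vector in ℝ⁴ via {1, t, …, t³}.
Write p = c₁v₁ + c₂v₂ and equate components.
Back-substitution yields (c₁, c₂) = (2, 3).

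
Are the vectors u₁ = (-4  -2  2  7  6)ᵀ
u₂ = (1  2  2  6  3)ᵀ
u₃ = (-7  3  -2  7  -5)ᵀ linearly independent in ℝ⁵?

Row-reduce the matrix whose columns are u₁, u₂, u₃.
The reduction yields 3 nonzero rows, so the rank is 3.
Since rank = 3 (the number of vectors), the set is linearly independent.

linearly independent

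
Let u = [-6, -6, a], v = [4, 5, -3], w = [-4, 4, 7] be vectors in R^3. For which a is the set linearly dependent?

a = 31/6

The vectors are dependent exactly when the determinant of the matrix with rows u, v, w vanishes.
Cofactor expansion gives det = 36*a - 186.
Solving 36*a - 186 = 0 yields a = 31/6.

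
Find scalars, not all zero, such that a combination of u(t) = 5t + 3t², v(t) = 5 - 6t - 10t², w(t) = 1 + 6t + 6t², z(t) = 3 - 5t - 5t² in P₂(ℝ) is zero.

2u - v - w + 2z = 0

Pass to coordinate vectors relative to the basis {1, t, t²}.
Solve the homogeneous system with u, v, w, z as columns by row-reducing the coefficient matrix.
A generator of the null space is (2, -1, -1, 2).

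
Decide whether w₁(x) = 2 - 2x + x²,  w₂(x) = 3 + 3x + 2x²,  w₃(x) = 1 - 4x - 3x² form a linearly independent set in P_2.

Take coordinates with respect to the standard basis {1, x, x²}.
Place the vectors as rows of a 3×3 matrix and reduce to echelon form.
The reduction yields 3 nonzero rows, so the rank is 3.
Since rank = 3 (the number of vectors), the set is linearly independent.

linearly independent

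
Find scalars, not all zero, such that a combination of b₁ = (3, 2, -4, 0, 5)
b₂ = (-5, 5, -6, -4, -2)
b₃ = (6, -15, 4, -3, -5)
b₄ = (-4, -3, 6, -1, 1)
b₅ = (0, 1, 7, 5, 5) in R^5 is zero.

2b₂ + b₃ - b₄ + 2b₅ = 0

Set up α₁b₁ + … + α₅b₅ = 0 and solve the homogeneous system.
One solution (up to scaling) is (0, 2, 1, -1, 2).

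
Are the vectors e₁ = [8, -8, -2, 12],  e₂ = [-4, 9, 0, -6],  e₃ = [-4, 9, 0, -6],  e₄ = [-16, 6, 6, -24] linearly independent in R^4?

linearly dependent

Two of the vectors are equal, giving an immediate dependence.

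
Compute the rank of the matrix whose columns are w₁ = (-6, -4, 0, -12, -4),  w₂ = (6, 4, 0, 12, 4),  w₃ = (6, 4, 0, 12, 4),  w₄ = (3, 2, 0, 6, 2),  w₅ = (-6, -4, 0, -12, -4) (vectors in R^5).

Apply Gaussian elimination to the matrix whose rows are w₁, w₂, w₃, w₄, w₅.
There is 1 pivot column, so rank = 1.

1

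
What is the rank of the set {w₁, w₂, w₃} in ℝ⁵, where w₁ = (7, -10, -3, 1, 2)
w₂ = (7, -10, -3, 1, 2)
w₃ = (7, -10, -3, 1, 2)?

Apply Gaussian elimination to the matrix whose rows are w₁, w₂, w₃.
The echelon form has 1 nonzero row, so the rank is 1.

1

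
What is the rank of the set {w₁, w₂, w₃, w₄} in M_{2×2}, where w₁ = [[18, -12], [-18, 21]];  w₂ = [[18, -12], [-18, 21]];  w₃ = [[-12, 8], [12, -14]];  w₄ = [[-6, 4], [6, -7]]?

rank 1

Pass to coordinate vectors with respect to the basis {E₁₁, E₁₂, E₂₁, E₂₂}.
Form the matrix with w₁, w₂, w₃, w₄ as columns and reduce.
There is 1 pivot column, so rank = 1.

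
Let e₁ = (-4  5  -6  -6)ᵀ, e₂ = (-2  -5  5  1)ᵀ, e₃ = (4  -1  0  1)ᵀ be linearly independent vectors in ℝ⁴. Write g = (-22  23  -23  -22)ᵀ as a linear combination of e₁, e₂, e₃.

g = 3e₁ - e₂ - 3e₃

Write g = c₁e₁ + … + c₃e₃ and equate components.
Row-reducing the augmented matrix gives the unique coefficients (c₁, c₂, c₃) = (3, -1, -3).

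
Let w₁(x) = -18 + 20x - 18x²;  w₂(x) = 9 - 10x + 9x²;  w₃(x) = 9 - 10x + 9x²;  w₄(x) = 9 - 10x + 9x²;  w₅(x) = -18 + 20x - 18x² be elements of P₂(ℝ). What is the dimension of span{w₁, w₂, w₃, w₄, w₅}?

dim = 1

Represent each element by its coordinate vector in ℝ³.
Apply Gaussian elimination to the matrix whose rows are w₁, w₂, w₃, w₄, w₅.
Exactly 1 pivot survives; hence the rank is 1.
(With 5 elements in a 3-dimensional space the rank is at most 3.)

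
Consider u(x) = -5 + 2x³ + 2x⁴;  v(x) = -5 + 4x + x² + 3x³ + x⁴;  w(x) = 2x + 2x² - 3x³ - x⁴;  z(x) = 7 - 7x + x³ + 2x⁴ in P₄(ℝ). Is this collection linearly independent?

Take coordinates with respect to the standard basis {1, x, …, x⁴}.
Place the vectors as rows of a 4×5 matrix and reduce to echelon form.
The reduction yields 4 nonzero rows, so the rank is 4.
Since rank = 4 (the number of vectors), the set is linearly independent.

linearly independent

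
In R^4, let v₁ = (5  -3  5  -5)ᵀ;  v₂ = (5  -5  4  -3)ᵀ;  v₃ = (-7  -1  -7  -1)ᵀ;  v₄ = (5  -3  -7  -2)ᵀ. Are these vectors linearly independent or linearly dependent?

Place the vectors as rows of a 4×4 matrix and reduce to echelon form.
The reduction yields 4 nonzero rows, so the rank is 4.
Since rank = 4 (the number of vectors), the set is linearly independent.

linearly independent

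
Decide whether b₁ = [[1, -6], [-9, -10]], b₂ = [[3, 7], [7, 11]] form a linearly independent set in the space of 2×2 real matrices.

Write each element as a coordinate vector in ℝ⁴ using {E₁₁, E₁₂, E₂₁, E₂₂}.
Place the vectors as rows of a 2×4 matrix and reduce to echelon form.
The reduction yields 2 nonzero rows, so the rank is 2.
Since rank = 2 (the number of vectors), the set is linearly independent.

linearly independent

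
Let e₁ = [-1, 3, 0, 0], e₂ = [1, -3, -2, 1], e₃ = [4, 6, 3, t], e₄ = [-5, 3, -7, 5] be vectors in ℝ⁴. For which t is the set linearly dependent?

t = -15/4

Dependence holds iff the 4×4 matrix [e₁ e₂ e₃ e₄] is singular.
The determinant works out to -24*t - 90.
Setting this to zero gives t = -15/4.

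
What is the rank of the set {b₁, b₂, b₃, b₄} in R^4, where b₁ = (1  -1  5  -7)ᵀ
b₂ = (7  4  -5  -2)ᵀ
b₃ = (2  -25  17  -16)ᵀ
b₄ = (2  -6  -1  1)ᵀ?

Put the 4×4 matrix [b₁|b₂|b₃|b₄] into echelon form.
There are 3 pivot columns, so rank = 3.

3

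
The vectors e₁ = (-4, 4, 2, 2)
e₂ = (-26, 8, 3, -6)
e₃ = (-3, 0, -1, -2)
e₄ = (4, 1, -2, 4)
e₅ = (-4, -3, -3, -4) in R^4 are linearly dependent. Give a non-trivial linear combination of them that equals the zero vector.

3e₁ - e₂ + 2e₃ - e₄ + e₅ = 0

Write the vectors as columns of a matrix and find a nonzero vector in its null space.
A generator of the null space is (3, -1, 2, -1, 1).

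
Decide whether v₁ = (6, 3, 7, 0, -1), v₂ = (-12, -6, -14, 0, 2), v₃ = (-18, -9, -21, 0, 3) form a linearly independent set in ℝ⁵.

linearly dependent

Row-reduce the matrix whose columns are v₁, v₂, v₃.
The reduction yields 1 nonzero row, so the rank is 1.
Since rank 1 < 3, the set is linearly dependent.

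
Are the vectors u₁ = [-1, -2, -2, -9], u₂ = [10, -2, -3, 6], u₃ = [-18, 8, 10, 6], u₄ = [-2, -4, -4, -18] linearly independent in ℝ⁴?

linearly dependent

One vector is a scalar multiple of another, so the set is dependent.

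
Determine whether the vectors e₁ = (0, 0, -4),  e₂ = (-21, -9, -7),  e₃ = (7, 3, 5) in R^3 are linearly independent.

Place the vectors as rows of a 3×3 matrix and reduce to echelon form.
The reduction yields 2 nonzero rows, so the rank is 2.
Since rank 2 < 3, the set is linearly dependent.
Indeed 2e₁ + e₂ + 3e₃ = 0.

linearly dependent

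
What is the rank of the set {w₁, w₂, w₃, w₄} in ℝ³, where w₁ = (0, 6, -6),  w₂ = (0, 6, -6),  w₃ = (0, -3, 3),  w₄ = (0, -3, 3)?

Form the matrix with w₁, w₂, w₃, w₄ as columns and reduce.
Reduction leaves 1 leading entry, giving rank 1.
(With 4 elements in a 3-dimensional space the rank is at most 3.)

1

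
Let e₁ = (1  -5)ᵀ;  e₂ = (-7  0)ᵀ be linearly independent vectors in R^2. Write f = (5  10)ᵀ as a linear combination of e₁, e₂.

Write f = α₁e₁ + α₂e₂ and equate components.
Back-substitution yields (α₁, α₂) = (-2, -1).

f = -2e₁ - e₂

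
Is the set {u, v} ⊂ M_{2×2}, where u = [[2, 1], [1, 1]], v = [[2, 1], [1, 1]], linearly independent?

linearly dependent

Write each element as a coordinate vector in ℝ⁴ using {E₁₁, E₁₂, E₂₁, E₂₂}.
Place the vectors as rows of a 2×4 matrix and reduce to echelon form.
The reduction yields 1 nonzero row, so the rank is 1.
Since rank 1 < 2, the set is linearly dependent.
Indeed u - v = 0.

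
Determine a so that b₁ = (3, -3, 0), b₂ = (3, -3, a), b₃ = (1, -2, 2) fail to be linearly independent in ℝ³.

The vectors are dependent exactly when the determinant of the matrix with rows b₁, b₂, b₃ vanishes.
Cofactor expansion gives det = 3*a.
This vanishes exactly when a = 0.

a = 0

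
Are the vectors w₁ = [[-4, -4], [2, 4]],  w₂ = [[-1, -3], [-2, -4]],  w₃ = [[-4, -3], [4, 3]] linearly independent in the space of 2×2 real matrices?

Write each element as a coordinate vector in ℝ⁴ using {E₁₁, E₁₂, E₂₁, E₂₂}.
Place the vectors as rows of a 3×4 matrix and reduce to echelon form.
The reduction yields 3 nonzero rows, so the rank is 3.
Since rank = 3 (the number of vectors), the set is linearly independent.

linearly independent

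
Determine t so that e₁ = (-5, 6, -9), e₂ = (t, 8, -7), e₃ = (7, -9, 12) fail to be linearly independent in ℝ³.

t = -5

The set is linearly dependent precisely when det[e₁; e₂; e₃] = 0.
The determinant works out to 9*t + 45.
Setting this to zero gives t = -5.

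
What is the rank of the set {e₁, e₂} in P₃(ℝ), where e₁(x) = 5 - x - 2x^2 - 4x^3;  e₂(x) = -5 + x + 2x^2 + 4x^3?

1

Pass to coordinate vectors with respect to the basis {1, x, …, x^3}.
Apply Gaussian elimination to the matrix whose rows are e₁, e₂.
The echelon form has 1 nonzero row, so the rank is 1.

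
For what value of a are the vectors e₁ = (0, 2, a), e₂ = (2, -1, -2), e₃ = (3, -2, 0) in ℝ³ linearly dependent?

Place the vectors as rows of a 3×3 matrix; dependence ⇔ determinant zero.
Cofactor expansion gives det = -a - 12.
Solving -a - 12 = 0 yields a = -12.

a = -12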